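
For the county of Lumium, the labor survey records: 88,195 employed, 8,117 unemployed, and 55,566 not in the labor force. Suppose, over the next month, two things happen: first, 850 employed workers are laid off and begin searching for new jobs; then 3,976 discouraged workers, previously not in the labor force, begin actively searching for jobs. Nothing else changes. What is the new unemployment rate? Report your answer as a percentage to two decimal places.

Initially, labor force = 88,195 + 8,117 = 96,312, so u = 8,117/96,312 = 8.43%.
After the first change, employed falls and unemployed rises by 850; labor force unchanged → E = 87,345, U = 8,967, labor force = 96,312.
After the second change, unemployed and labor force both rise by 3,976 → E = 87,345, U = 12,943, labor force = 100,288.
New unemployment rate = 12,943 / 100,288 = 12.91%.

New unemployment rate ≈ 12.91%.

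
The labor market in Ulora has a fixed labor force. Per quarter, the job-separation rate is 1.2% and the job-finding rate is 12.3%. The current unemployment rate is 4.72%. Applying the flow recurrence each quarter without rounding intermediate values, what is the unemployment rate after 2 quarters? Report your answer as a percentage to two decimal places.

Unemployment rate after two quarters ≈ 5.77%.

With a fixed labor force, u_{t+1} = u_t + s·(1−u_t) − f·u_t = u_t·(1−s−f) + s.
Here 1−s−f = 0.865 and s = 0.012.
u_1 = 0.047200 × 0.865 + 0.012 = 0.052828.
u_2 = 0.052828 × 0.865 + 0.012 = 0.057696.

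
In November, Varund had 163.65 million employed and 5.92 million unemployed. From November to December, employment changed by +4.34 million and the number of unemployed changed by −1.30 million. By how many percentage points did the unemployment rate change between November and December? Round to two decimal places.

November: labor force = 163.65 + 5.92 = 169.57; u = 5.92/169.57 = 3.49%.
December: labor force = 167.99 + 4.62 = 172.61; u = 4.62/172.61 = 2.68%.
Change = 2.68% − 3.49% = −0.81 pp.

The unemployment rate changed by −0.81 percentage points.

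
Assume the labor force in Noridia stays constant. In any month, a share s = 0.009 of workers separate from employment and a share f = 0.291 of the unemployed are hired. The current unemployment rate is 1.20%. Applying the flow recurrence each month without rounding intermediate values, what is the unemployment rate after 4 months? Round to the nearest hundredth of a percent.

Unemployment rate after four months ≈ 2.57%.

With a fixed labor force, u_{t+1} = u_t + s·(1−u_t) − f·u_t = u_t·(1−s−f) + s.
Here 1−s−f = 0.700 and s = 0.009.
u_1 = 0.012000 × 0.700 + 0.009 = 0.017400.
u_2 = 0.017400 × 0.700 + 0.009 = 0.021180.
u_3 = 0.021180 × 0.700 + 0.009 = 0.023826.
u_4 = 0.023826 × 0.700 + 0.009 = 0.025678.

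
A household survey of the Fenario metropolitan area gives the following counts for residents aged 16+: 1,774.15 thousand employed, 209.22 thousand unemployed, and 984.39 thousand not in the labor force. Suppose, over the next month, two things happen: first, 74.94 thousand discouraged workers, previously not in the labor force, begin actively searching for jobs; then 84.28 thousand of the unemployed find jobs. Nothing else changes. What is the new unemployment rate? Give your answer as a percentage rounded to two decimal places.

New unemployment rate ≈ 9.71%.

Initially, labor force = 1,774.15 + 209.22 = 1,983.37 thousand, so u = 209.22/1,983.37 = 10.55%.
After the first change, unemployed and labor force both rise by 74.94 → E = 1,774.15, U = 284.16, labor force = 2,058.31 thousand.
After the second change, unemployed falls and employed rises by 84.28; labor force unchanged → E = 1,858.43, U = 199.88, labor force = 2,058.31 thousand.
New unemployment rate = 199.88 / 2,058.31 = 9.71%.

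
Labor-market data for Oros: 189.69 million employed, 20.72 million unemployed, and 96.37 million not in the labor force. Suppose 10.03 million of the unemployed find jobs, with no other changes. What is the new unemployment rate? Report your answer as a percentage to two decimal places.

Initially, labor force = 189.69 + 20.72 = 210.41 million, so u = 20.72/210.41 = 9.85%.
After the change, unemployed falls and employed rises by 10.03; labor force unchanged → E = 199.72, U = 10.69, labor force = 210.41 million.
New unemployment rate = 10.69 / 210.41 = 5.08%.

New unemployment rate ≈ 5.08%.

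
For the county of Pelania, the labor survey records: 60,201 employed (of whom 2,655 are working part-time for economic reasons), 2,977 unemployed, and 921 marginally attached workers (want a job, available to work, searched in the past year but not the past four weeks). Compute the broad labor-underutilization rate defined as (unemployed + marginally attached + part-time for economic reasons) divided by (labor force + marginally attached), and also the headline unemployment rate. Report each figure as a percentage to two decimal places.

Labor force = 60,201 + 2,977 = 63,178.
Numerator = 2,977 + 921 + 2,655 = 6,553.
Denominator = 63,178 + 921 = 64,099.
Broad rate = 6,553 / 64,099 = 10.22%.
Headline unemployment rate = 2,977 / 63,178 = 4.71%.

Broad underutilization rate ≈ 10.22%; headline unemployment rate ≈ 4.71%.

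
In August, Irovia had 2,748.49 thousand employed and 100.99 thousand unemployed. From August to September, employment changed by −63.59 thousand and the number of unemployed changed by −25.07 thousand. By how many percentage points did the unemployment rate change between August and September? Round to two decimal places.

The unemployment rate changed by −0.79 percentage points.

August: labor force = 2,748.49 + 100.99 = 2,849.48; u = 100.99/2,849.48 = 3.54%.
September: labor force = 2,684.90 + 75.92 = 2,760.82; u = 75.92/2,760.82 = 2.75%.
Change = 2.75% − 3.54% = −0.79 pp.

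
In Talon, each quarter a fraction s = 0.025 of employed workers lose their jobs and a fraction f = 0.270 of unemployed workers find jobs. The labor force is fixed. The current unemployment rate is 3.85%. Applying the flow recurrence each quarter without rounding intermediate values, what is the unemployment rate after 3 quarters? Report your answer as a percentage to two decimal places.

With a fixed labor force, u_{t+1} = u_t + s·(1−u_t) − f·u_t = u_t·(1−s−f) + s.
Here 1−s−f = 0.705 and s = 0.025.
u_1 = 0.038500 × 0.705 + 0.025 = 0.052142.
u_2 = 0.052142 × 0.705 + 0.025 = 0.061760.
u_3 = 0.061760 × 0.705 + 0.025 = 0.068541.

Unemployment rate after three quarters ≈ 6.85%.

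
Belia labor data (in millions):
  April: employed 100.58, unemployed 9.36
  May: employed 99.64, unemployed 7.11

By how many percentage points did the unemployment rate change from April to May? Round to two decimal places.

April: labor force = 100.58 + 9.36 = 109.94; u = 9.36/109.94 = 8.51%.
May: labor force = 99.64 + 7.11 = 106.75; u = 7.11/106.75 = 6.66%.
Change = 6.66% − 8.51% = −1.85 pp.

The unemployment rate changed by −1.85 percentage points.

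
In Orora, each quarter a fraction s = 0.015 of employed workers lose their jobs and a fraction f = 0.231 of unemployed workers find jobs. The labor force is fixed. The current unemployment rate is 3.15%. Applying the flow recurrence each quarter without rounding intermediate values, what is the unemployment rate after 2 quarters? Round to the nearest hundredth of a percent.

Unemployment rate after two quarters ≈ 4.42%.

With a fixed labor force, u_{t+1} = u_t + s·(1−u_t) − f·u_t = u_t·(1−s−f) + s.
Here 1−s−f = 0.754 and s = 0.015.
u_1 = 0.031500 × 0.754 + 0.015 = 0.038751.
u_2 = 0.038751 × 0.754 + 0.015 = 0.044218.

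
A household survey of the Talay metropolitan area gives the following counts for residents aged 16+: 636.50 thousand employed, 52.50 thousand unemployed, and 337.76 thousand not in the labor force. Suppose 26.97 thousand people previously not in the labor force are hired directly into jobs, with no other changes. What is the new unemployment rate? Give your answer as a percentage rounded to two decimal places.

Initially, labor force = 636.50 + 52.50 = 689.00 thousand, so u = 52.50/689.00 = 7.62%.
After the change, employed and labor force both rise by 26.97; unemployed unchanged → E = 663.47, U = 52.50, labor force = 715.97 thousand.
New unemployment rate = 52.50 / 715.97 = 7.33%.

New unemployment rate ≈ 7.33%.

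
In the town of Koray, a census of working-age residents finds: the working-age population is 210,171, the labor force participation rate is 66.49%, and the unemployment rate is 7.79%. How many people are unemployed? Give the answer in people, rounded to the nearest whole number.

About 10,886 are unemployed.

Labor force = 0.6649 × 210,171 = 139,743.
Unemployed = 0.0779 × 139,743 ≈ 10,886.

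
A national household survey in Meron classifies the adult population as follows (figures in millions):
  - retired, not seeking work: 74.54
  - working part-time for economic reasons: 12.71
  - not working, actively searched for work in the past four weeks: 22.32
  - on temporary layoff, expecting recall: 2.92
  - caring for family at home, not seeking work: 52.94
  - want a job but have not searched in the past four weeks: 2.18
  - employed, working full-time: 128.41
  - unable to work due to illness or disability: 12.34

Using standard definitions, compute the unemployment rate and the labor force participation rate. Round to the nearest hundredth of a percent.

Unemployment rate ≈ 15.17%; labor force participation rate ≈ 53.95%.

Employed = 12.71 + 128.41 = 141.12 million (anyone who worked, including part-time for economic reasons, counts as employed).
Unemployed = 22.32 + 2.92 = 25.24 million (jobless and actively searching, or on temporary layoff).
Labor force = 141.12 + 25.24 = 166.36 million.
Not in labor force = 74.54 + 52.94 + 2.18 + 12.34 = 142.00 million (those not working and not actively searching are outside the labor force — including those who want a job but have given up searching).
Civilian working-age population = 166.36 + 142.00 = 308.36 million.
Unemployment rate = 25.24 / 166.36 = 15.17%.
Labor force participation rate = 166.36 / 308.36 = 53.95%.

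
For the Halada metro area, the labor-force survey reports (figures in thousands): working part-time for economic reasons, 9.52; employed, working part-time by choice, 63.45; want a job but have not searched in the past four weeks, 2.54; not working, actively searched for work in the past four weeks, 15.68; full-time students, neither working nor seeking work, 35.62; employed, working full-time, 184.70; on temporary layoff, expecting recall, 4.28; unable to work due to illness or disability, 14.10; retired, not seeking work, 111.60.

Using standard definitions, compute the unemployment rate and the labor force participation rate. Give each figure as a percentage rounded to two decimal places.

Employed = 9.52 + 63.45 + 184.70 = 257.67 thousand (anyone who worked, including part-time for economic reasons, counts as employed).
Unemployed = 15.68 + 4.28 = 19.96 thousand (jobless and actively searching, or on temporary layoff).
Labor force = 257.67 + 19.96 = 277.63 thousand.
Not in labor force = 2.54 + 35.62 + 14.10 + 111.60 = 163.86 thousand (those not working and not actively searching are outside the labor force — including those who want a job but have given up searching).
Civilian working-age population = 277.63 + 163.86 = 441.49 thousand.
Unemployment rate = 19.96 / 277.63 = 7.19%.
Labor force participation rate = 277.63 / 441.49 = 62.88%.

Unemployment rate ≈ 7.19%; labor force participation rate ≈ 62.88%.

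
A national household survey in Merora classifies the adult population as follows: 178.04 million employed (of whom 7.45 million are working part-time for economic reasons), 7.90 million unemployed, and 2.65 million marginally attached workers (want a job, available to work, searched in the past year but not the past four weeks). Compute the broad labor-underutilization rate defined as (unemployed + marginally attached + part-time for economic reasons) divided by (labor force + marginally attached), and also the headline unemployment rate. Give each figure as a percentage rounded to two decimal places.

Broad underutilization rate ≈ 9.54%; headline unemployment rate ≈ 4.25%.

Labor force = 178.04 + 7.90 = 185.94 million.
Numerator = 7.90 + 2.65 + 7.45 = 18.00 million.
Denominator = 185.94 + 2.65 = 188.59 million.
Broad rate = 18.00 / 188.59 = 9.54%.
Headline unemployment rate = 7.90 / 185.94 = 4.25%.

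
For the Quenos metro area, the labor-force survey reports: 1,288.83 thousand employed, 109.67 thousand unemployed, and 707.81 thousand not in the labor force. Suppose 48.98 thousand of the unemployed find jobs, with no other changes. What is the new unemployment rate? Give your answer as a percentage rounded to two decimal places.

New unemployment rate ≈ 4.34%.

Initially, labor force = 1,288.83 + 109.67 = 1,398.50 thousand, so u = 109.67/1,398.50 = 7.84%.
After the change, unemployed falls and employed rises by 48.98; labor force unchanged → E = 1,337.81, U = 60.69, labor force = 1,398.50 thousand.
New unemployment rate = 60.69 / 1,398.50 = 4.34%.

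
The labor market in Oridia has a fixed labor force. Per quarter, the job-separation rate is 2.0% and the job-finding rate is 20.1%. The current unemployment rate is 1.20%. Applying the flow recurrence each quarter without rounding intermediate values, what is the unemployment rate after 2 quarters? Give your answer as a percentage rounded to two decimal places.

With a fixed labor force, u_{t+1} = u_t + s·(1−u_t) − f·u_t = u_t·(1−s−f) + s.
Here 1−s−f = 0.779 and s = 0.020.
u_1 = 0.012000 × 0.779 + 0.020 = 0.029348.
u_2 = 0.029348 × 0.779 + 0.020 = 0.042862.

Unemployment rate after two quarters ≈ 4.29%.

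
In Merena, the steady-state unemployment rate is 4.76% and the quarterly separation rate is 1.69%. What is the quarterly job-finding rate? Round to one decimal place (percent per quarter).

Job-finding rate ≈ 33.8% per quarter.

From u* = s/(s+f): f = s·(1−u)/u.
f = 1.69 × (1 − 0.0476) / 0.0476 = 1.6096 / 0.0476 ≈ 33.8% per quarter.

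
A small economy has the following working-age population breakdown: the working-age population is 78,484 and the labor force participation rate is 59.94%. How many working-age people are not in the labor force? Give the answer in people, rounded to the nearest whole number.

About 31,441 are not in the labor force.

Share not in the labor force = 1 − 0.5994 = 0.4006.
Not in labor force = 0.4006 × 78,484 ≈ 31,441.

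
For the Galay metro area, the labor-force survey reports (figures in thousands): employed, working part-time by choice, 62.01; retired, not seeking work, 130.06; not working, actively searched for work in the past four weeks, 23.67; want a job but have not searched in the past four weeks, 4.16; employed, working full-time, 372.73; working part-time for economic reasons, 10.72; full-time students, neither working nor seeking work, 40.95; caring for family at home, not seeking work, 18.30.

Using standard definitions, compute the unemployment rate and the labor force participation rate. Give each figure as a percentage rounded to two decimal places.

Employed = 62.01 + 372.73 + 10.72 = 445.46 thousand (anyone who worked, including part-time for economic reasons, counts as employed).
Unemployed = 23.67 thousand.
Labor force = 445.46 + 23.67 = 469.13 thousand.
Not in labor force = 130.06 + 4.16 + 40.95 + 18.30 = 193.47 thousand (those not working and not actively searching are outside the labor force — including those who want a job but have given up searching).
Civilian working-age population = 469.13 + 193.47 = 662.60 thousand.
Unemployment rate = 23.67 / 469.13 = 5.05%.
Labor force participation rate = 469.13 / 662.60 = 70.80%.

Unemployment rate ≈ 5.05%; labor force participation rate ≈ 70.80%.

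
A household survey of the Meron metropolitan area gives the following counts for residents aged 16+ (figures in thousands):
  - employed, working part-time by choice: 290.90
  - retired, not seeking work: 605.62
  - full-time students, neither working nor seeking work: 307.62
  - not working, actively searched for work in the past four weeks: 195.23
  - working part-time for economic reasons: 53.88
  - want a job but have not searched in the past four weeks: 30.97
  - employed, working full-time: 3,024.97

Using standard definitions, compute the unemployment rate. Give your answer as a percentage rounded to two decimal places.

Employed = 290.90 + 53.88 + 3,024.97 = 3,369.75 thousand (anyone who worked, including part-time for economic reasons, counts as employed).
Unemployed = 195.23 thousand.
Labor force = 3,369.75 + 195.23 = 3,564.98 thousand.
Unemployment rate = 195.23 / 3,564.98 = 5.48%.

Unemployment rate ≈ 5.48%.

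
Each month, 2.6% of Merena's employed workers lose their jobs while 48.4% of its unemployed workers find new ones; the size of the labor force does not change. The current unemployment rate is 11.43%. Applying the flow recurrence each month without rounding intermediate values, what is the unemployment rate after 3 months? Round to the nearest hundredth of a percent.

Unemployment rate after three months ≈ 5.84%.

With a fixed labor force, u_{t+1} = u_t + s·(1−u_t) − f·u_t = u_t·(1−s−f) + s.
Here 1−s−f = 0.490 and s = 0.026.
u_1 = 0.114300 × 0.490 + 0.026 = 0.082007.
u_2 = 0.082007 × 0.490 + 0.026 = 0.066183.
u_3 = 0.066183 × 0.490 + 0.026 = 0.058430.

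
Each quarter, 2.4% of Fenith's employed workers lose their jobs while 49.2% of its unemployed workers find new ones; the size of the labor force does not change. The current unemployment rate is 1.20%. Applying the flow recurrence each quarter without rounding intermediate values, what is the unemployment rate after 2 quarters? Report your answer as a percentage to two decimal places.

Unemployment rate after two quarters ≈ 3.84%.

With a fixed labor force, u_{t+1} = u_t + s·(1−u_t) − f·u_t = u_t·(1−s−f) + s.
Here 1−s−f = 0.484 and s = 0.024.
u_1 = 0.012000 × 0.484 + 0.024 = 0.029808.
u_2 = 0.029808 × 0.484 + 0.024 = 0.038427.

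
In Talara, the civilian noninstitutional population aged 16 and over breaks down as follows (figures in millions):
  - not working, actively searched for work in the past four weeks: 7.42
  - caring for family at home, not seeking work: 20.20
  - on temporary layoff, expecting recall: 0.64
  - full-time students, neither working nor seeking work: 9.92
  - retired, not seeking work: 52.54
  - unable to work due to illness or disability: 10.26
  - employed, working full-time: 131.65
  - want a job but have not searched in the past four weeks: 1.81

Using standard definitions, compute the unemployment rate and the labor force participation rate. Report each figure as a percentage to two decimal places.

Employed = 131.65 million.
Unemployed = 7.42 + 0.64 = 8.06 million (jobless and actively searching, or on temporary layoff).
Labor force = 131.65 + 8.06 = 139.71 million.
Not in labor force = 20.20 + 9.92 + 52.54 + 10.26 + 1.81 = 94.73 million (those not working and not actively searching are outside the labor force — including those who want a job but have given up searching).
Civilian working-age population = 139.71 + 94.73 = 234.44 million.
Unemployment rate = 8.06 / 139.71 = 5.77%.
Labor force participation rate = 139.71 / 234.44 = 59.59%.

Unemployment rate ≈ 5.77%; labor force participation rate ≈ 59.59%.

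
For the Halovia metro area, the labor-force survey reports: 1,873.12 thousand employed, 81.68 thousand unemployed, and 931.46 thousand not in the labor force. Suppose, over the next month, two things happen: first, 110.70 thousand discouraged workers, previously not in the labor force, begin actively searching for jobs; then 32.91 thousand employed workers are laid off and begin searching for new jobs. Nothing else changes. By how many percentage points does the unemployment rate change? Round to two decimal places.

The unemployment rate changes by +6.73 percentage points.

Initially, labor force = 1,873.12 + 81.68 = 1,954.80 thousand, so u = 81.68/1,954.80 = 4.18%.
After the first change, unemployed and labor force both rise by 110.70 → E = 1,873.12, U = 192.38, labor force = 2,065.50 thousand.
After the second change, employed falls and unemployed rises by 32.91; labor force unchanged → E = 1,840.21, U = 225.29, labor force = 2,065.50 thousand.
New unemployment rate = 225.29 / 2,065.50 = 10.91%.
Change = 10.91% − 4.18% = +6.73 percentage points.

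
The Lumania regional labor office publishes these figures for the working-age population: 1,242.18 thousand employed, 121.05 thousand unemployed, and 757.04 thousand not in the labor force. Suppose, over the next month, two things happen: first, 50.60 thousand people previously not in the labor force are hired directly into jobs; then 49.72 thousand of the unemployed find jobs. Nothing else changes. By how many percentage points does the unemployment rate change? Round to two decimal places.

The unemployment rate changes by −3.83 percentage points.

Initially, labor force = 1,242.18 + 121.05 = 1,363.23 thousand, so u = 121.05/1,363.23 = 8.88%.
After the first change, employed and labor force both rise by 50.60; unemployed unchanged → E = 1,292.78, U = 121.05, labor force = 1,413.83 thousand.
After the second change, unemployed falls and employed rises by 49.72; labor force unchanged → E = 1,342.50, U = 71.33, labor force = 1,413.83 thousand.
New unemployment rate = 71.33 / 1,413.83 = 5.05%.
Change = 5.05% − 8.88% = −3.83 percentage points.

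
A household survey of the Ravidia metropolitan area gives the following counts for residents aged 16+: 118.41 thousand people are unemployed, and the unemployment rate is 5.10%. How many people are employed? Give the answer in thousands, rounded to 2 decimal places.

Labor force = U / u = 118.41 / 0.0510 ≈ 2,321.76 thousand.
Employed = labor force − unemployed = 2,321.76 − 118.41 = 2,203.35 thousand.

About 2,203.35 thousand are employed.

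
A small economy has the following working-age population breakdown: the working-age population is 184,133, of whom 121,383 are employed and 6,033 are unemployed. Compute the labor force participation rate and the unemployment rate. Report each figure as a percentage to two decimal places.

Labor force participation rate ≈ 69.20%; unemployment rate ≈ 4.73%.

Labor force = employed + unemployed = 121,383 + 6,033 = 127,416.
Unemployment rate = 6,033 / 127,416 = 4.73%.
Labor force participation rate = 127,416 / 184,133 = 69.20%.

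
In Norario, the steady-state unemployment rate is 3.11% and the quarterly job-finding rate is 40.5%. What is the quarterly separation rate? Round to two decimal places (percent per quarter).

Separation rate ≈ 1.30% per quarter.

From u* = s/(s+f): s = u·f/(1−u).
s = 0.0311 × 40.5 / (1 − 0.0311) = 1.2595 / 0.9689 ≈ 1.30% per quarter.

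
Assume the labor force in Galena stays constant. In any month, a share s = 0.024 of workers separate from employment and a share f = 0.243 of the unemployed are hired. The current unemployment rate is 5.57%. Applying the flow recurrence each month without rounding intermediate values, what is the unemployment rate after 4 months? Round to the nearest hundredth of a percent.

Unemployment rate after four months ≈ 8.00%.

With a fixed labor force, u_{t+1} = u_t + s·(1−u_t) − f·u_t = u_t·(1−s−f) + s.
Here 1−s−f = 0.733 and s = 0.024.
u_1 = 0.055700 × 0.733 + 0.024 = 0.064828.
u_2 = 0.064828 × 0.733 + 0.024 = 0.071519.
u_3 = 0.071519 × 0.733 + 0.024 = 0.076423.
u_4 = 0.076423 × 0.733 + 0.024 = 0.080018.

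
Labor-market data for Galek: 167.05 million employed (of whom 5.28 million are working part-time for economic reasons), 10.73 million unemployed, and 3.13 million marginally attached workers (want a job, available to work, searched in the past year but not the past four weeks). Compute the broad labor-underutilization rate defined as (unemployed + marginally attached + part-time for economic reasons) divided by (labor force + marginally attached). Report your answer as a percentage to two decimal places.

Labor force = 167.05 + 10.73 = 177.78 million.
Numerator = 10.73 + 3.13 + 5.28 = 19.14 million.
Denominator = 177.78 + 3.13 = 180.91 million.
Broad rate = 19.14 / 180.91 = 10.58%.

Broad underutilization rate ≈ 10.58%.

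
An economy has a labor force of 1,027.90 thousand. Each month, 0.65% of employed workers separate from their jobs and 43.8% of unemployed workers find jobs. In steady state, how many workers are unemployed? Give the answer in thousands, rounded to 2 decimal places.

Steady-state unemployment rate u* = s/(s+f) = 0.65/(0.65+43.8) = 0.014623.
Unemployed = u* × labor force = 0.014623 × 1,027.90 ≈ 15.03 thousand.

About 15.03 thousand are unemployed in steady state.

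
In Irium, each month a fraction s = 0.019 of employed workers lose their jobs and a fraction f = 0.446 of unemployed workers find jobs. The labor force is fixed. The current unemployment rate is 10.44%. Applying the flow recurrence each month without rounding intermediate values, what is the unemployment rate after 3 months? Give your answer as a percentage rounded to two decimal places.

Unemployment rate after three months ≈ 5.06%.

With a fixed labor force, u_{t+1} = u_t + s·(1−u_t) − f·u_t = u_t·(1−s−f) + s.
Here 1−s−f = 0.535 and s = 0.019.
u_1 = 0.104400 × 0.535 + 0.019 = 0.074854.
u_2 = 0.074854 × 0.535 + 0.019 = 0.059047.
u_3 = 0.059047 × 0.535 + 0.019 = 0.050590.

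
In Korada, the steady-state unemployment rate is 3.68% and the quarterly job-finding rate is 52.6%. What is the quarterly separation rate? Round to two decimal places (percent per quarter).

From u* = s/(s+f): s = u·f/(1−u).
s = 0.0368 × 52.6 / (1 − 0.0368) = 1.9357 / 0.9632 ≈ 2.01% per quarter.

Separation rate ≈ 2.01% per quarter.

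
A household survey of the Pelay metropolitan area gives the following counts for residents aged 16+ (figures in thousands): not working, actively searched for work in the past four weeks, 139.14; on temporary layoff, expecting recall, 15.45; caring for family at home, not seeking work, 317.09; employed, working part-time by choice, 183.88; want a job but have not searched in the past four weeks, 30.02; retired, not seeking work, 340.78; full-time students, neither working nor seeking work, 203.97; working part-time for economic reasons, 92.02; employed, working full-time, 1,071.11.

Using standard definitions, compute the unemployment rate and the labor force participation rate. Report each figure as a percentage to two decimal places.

Employed = 183.88 + 92.02 + 1,071.11 = 1,347.01 thousand (anyone who worked, including part-time for economic reasons, counts as employed).
Unemployed = 139.14 + 15.45 = 154.59 thousand (jobless and actively searching, or on temporary layoff).
Labor force = 1,347.01 + 154.59 = 1,501.60 thousand.
Not in labor force = 317.09 + 30.02 + 340.78 + 203.97 = 891.86 thousand (those not working and not actively searching are outside the labor force — including those who want a job but have given up searching).
Civilian working-age population = 1,501.60 + 891.86 = 2,393.46 thousand.
Unemployment rate = 154.59 / 1,501.60 = 10.30%.
Labor force participation rate = 1,501.60 / 2,393.46 = 62.74%.

Unemployment rate ≈ 10.30%; labor force participation rate ≈ 62.74%.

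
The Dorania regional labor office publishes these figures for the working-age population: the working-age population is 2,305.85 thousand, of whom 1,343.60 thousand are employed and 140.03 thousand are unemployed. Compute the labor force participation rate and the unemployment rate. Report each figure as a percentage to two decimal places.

Labor force = employed + unemployed = 1,343.60 + 140.03 = 1,483.63 thousand.
Unemployment rate = 140.03 / 1,483.63 = 9.44%.
Labor force participation rate = 1,483.63 / 2,305.85 = 64.34%.

Labor force participation rate ≈ 64.34%; unemployment rate ≈ 9.44%.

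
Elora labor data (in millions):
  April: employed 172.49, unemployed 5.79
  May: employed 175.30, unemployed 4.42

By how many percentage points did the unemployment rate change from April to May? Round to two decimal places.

April: labor force = 172.49 + 5.79 = 178.28; u = 5.79/178.28 = 3.25%.
May: labor force = 175.30 + 4.42 = 179.72; u = 4.42/179.72 = 2.46%.
Change = 2.46% − 3.25% = −0.79 pp.

The unemployment rate changed by −0.79 percentage points.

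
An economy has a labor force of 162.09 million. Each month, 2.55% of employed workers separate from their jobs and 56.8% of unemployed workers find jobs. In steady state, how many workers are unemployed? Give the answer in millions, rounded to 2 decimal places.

Steady-state unemployment rate u* = s/(s+f) = 2.55/(2.55+56.8) = 0.042965.
Unemployed = u* × labor force = 0.042965 × 162.09 ≈ 6.96 million.

About 6.96 million are unemployed in steady state.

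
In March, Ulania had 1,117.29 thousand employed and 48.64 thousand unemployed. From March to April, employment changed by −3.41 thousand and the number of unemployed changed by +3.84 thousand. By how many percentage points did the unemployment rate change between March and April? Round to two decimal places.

The unemployment rate changed by +0.33 percentage points.

March: labor force = 1,117.29 + 48.64 = 1,165.93; u = 48.64/1,165.93 = 4.17%.
April: labor force = 1,113.88 + 52.48 = 1,166.36; u = 52.48/1,166.36 = 4.50%.
Change = 4.50% − 4.17% = +0.33 pp.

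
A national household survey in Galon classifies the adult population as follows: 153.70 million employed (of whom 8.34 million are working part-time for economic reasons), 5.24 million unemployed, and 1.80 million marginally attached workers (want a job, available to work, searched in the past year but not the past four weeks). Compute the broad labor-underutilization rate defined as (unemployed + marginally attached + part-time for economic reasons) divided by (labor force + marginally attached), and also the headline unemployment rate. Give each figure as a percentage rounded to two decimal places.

Broad underutilization rate ≈ 9.57%; headline unemployment rate ≈ 3.30%.

Labor force = 153.70 + 5.24 = 158.94 million.
Numerator = 5.24 + 1.80 + 8.34 = 15.38 million.
Denominator = 158.94 + 1.80 = 160.74 million.
Broad rate = 15.38 / 160.74 = 9.57%.
Headline unemployment rate = 5.24 / 158.94 = 3.30%.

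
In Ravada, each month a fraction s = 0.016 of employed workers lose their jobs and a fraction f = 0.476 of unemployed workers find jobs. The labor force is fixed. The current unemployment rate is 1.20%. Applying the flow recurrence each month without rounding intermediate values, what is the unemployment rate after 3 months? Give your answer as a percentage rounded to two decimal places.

Unemployment rate after three months ≈ 2.98%.

With a fixed labor force, u_{t+1} = u_t + s·(1−u_t) − f·u_t = u_t·(1−s−f) + s.
Here 1−s−f = 0.508 and s = 0.016.
u_1 = 0.012000 × 0.508 + 0.016 = 0.022096.
u_2 = 0.022096 × 0.508 + 0.016 = 0.027225.
u_3 = 0.027225 × 0.508 + 0.016 = 0.029830.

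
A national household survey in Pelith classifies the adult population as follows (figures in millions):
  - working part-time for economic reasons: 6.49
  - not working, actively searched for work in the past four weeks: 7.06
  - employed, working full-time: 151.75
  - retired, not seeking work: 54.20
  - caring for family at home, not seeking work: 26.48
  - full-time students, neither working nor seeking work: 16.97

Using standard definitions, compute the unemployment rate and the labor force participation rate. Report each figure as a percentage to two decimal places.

Unemployment rate ≈ 4.27%; labor force participation rate ≈ 62.86%.

Employed = 6.49 + 151.75 = 158.24 million (anyone who worked, including part-time for economic reasons, counts as employed).
Unemployed = 7.06 million.
Labor force = 158.24 + 7.06 = 165.30 million.
Not in labor force = 54.20 + 26.48 + 16.97 = 97.65 million (those not working and not actively searching are outside the labor force).
Civilian working-age population = 165.30 + 97.65 = 262.95 million.
Unemployment rate = 7.06 / 165.30 = 4.27%.
Labor force participation rate = 165.30 / 262.95 = 62.86%.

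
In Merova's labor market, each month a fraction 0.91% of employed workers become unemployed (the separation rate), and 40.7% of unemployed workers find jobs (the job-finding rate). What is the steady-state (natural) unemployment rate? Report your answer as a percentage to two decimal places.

At steady state the flows balance: s·E = f·U, so U/(E+U) = s/(s+f).
u* = 0.91 / (0.91 + 40.7) = 0.91 / 41.61 = 2.19%.

Steady-state unemployment rate ≈ 2.19%.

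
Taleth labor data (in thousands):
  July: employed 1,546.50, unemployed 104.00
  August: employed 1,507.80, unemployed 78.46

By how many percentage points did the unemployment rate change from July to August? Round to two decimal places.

The unemployment rate changed by −1.35 percentage points.

July: labor force = 1,546.50 + 104.00 = 1,650.50; u = 104.00/1,650.50 = 6.30%.
August: labor force = 1,507.80 + 78.46 = 1,586.26; u = 78.46/1,586.26 = 4.95%.
Change = 4.95% − 6.30% = −1.35 pp.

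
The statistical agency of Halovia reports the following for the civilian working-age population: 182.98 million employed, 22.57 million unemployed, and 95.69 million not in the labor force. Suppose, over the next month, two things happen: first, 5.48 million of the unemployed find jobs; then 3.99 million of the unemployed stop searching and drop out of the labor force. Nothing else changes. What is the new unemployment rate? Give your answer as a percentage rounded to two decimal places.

Initially, labor force = 182.98 + 22.57 = 205.55 million, so u = 22.57/205.55 = 10.98%.
After the first change, unemployed falls and employed rises by 5.48; labor force unchanged → E = 188.46, U = 17.09, labor force = 205.55 million.
After the second change, unemployed and labor force both fall by 3.99 → E = 188.46, U = 13.10, labor force = 201.56 million.
New unemployment rate = 13.10 / 201.56 = 6.50%.

New unemployment rate ≈ 6.50%.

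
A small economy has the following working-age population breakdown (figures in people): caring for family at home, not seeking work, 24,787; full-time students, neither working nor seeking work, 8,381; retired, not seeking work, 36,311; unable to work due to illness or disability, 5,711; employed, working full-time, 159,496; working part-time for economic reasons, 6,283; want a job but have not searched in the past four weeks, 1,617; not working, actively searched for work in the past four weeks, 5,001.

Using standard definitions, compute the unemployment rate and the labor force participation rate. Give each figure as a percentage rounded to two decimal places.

Unemployment rate ≈ 2.93%; labor force participation rate ≈ 68.98%.

Employed = 159,496 + 6,283 = 165,779 (anyone who worked, including part-time for economic reasons, counts as employed).
Unemployed = 5,001.
Labor force = 165,779 + 5,001 = 170,780.
Not in labor force = 24,787 + 8,381 + 36,311 + 5,711 + 1,617 = 76,807 (those not working and not actively searching are outside the labor force — including those who want a job but have given up searching).
Civilian working-age population = 170,780 + 76,807 = 247,587.
Unemployment rate = 5,001 / 170,780 = 2.93%.
Labor force participation rate = 170,780 / 247,587 = 68.98%.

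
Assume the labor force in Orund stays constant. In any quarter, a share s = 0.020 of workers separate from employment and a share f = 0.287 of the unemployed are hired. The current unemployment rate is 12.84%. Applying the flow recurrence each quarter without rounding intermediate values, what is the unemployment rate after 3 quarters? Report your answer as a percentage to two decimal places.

Unemployment rate after three quarters ≈ 8.62%.

With a fixed labor force, u_{t+1} = u_t + s·(1−u_t) − f·u_t = u_t·(1−s−f) + s.
Here 1−s−f = 0.693 and s = 0.020.
u_1 = 0.128400 × 0.693 + 0.020 = 0.108981.
u_2 = 0.108981 × 0.693 + 0.020 = 0.095524.
u_3 = 0.095524 × 0.693 + 0.020 = 0.086198.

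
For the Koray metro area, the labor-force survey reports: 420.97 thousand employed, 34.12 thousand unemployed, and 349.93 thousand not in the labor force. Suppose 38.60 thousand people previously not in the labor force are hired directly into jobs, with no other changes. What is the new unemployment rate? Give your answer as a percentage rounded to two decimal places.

Initially, labor force = 420.97 + 34.12 = 455.09 thousand, so u = 34.12/455.09 = 7.50%.
After the change, employed and labor force both rise by 38.60; unemployed unchanged → E = 459.57, U = 34.12, labor force = 493.69 thousand.
New unemployment rate = 34.12 / 493.69 = 6.91%.

New unemployment rate ≈ 6.91%.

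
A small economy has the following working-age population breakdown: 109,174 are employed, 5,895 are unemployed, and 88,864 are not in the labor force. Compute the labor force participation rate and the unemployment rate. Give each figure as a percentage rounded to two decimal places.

Labor force participation rate ≈ 56.42%; unemployment rate ≈ 5.12%.

Labor force = employed + unemployed = 109,174 + 5,895 = 115,069.
Working-age population = 115,069 + 88,864 = 203,933.
Unemployment rate = 5,895 / 115,069 = 5.12%.
Labor force participation rate = 115,069 / 203,933 = 56.42%.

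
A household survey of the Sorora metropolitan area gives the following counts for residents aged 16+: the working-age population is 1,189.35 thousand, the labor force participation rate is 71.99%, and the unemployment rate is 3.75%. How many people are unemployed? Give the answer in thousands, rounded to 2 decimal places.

Labor force = 0.7199 × 1,189.35 = 856.21 thousand.
Unemployed = 0.0375 × 856.21 ≈ 32.11 thousand.

About 32.11 thousand are unemployed.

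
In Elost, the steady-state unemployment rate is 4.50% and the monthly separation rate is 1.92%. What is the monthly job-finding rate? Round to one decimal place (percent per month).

From u* = s/(s+f): f = s·(1−u)/u.
f = 1.92 × (1 − 0.0450) / 0.0450 = 1.8336 / 0.0450 ≈ 40.7% per month.

Job-finding rate ≈ 40.7% per month.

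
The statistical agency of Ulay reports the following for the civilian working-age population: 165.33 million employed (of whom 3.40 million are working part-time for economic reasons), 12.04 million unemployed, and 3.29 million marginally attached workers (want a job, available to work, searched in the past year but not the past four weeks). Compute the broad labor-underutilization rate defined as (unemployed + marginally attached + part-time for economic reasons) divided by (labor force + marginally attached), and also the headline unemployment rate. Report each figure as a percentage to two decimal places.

Labor force = 165.33 + 12.04 = 177.37 million.
Numerator = 12.04 + 3.29 + 3.40 = 18.73 million.
Denominator = 177.37 + 3.29 = 180.66 million.
Broad rate = 18.73 / 180.66 = 10.37%.
Headline unemployment rate = 12.04 / 177.37 = 6.79%.

Broad underutilization rate ≈ 10.37%; headline unemployment rate ≈ 6.79%.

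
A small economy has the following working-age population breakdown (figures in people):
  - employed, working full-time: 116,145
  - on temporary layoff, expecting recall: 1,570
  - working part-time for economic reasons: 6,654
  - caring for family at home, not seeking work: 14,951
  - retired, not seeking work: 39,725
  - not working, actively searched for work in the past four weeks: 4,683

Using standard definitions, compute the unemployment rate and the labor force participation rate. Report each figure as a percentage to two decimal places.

Unemployment rate ≈ 4.85%; labor force participation rate ≈ 70.24%.

Employed = 116,145 + 6,654 = 122,799 (anyone who worked, including part-time for economic reasons, counts as employed).
Unemployed = 1,570 + 4,683 = 6,253 (jobless and actively searching, or on temporary layoff).
Labor force = 122,799 + 6,253 = 129,052.
Not in labor force = 14,951 + 39,725 = 54,676 (those not working and not actively searching are outside the labor force).
Civilian working-age population = 129,052 + 54,676 = 183,728.
Unemployment rate = 6,253 / 129,052 = 4.85%.
Labor force participation rate = 129,052 / 183,728 = 70.24%.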